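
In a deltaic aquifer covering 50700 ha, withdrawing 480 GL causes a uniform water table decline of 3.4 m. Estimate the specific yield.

Sy ≈ 0.28

A = 50700 ha = 5.07 × 10^8 m²
ΔV = 480 GL = 4.8 × 10^8 m³
Sy = ΔV / (A × Δh) = 4.8 × 10^8 m³ / (5.07 × 10^8 m² × 3.4 m) = 0.2785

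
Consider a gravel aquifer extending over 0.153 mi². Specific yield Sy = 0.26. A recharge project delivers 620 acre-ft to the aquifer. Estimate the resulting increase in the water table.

A = 0.153 mi² = 3.963 × 10^5 m²
ΔV = 620 acre-ft = 7.648 × 10^5 m³
Δh = ΔV / (Sy × A) = 7.648 × 10^5 m³ / (0.26 × 3.963 × 10^5 m²) = 7.423 m

Δh ≈ 7.42 m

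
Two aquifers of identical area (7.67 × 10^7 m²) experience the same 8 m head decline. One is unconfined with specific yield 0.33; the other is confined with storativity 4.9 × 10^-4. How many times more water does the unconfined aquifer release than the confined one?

Unconfined: ΔV_u = Sy × A × Δh = 0.33 × 7.67 × 10^7 × 8 = 2.025 × 10^8 m³
Confined: ΔV_c = S × A × Δh = 4.9 × 10^-4 × 7.67 × 10^7 × 8 = 3.007 × 10^5 m³
Ratio = ΔV_u / ΔV_c = Sy / S = 0.33 / 4.9 × 10^-4 = 673.5

ΔV_u / ΔV_c ≈ 673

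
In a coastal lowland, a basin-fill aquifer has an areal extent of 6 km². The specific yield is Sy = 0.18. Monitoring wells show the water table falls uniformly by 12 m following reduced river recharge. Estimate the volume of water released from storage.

A = 6 km² = 6 × 10^6 m²
ΔV = Sy × A × Δh = 0.18 × 6 × 10^6 m² × 12 m = 1.296 × 10^7 m³

ΔV ≈ 1.3 × 10^7 m³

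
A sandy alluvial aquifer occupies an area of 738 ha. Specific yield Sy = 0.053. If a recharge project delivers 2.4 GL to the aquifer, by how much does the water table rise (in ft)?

Δh ≈ 20.1 ft

A = 738 ha = 7.38 × 10^6 m²
ΔV = 2.4 GL = 2.4 × 10^6 m³
Δh = ΔV / (Sy × A) = 2.4 × 10^6 m³ / (0.053 × 7.38 × 10^6 m²) = 6.136 m
Δh = 6.136 m = 20.13 ft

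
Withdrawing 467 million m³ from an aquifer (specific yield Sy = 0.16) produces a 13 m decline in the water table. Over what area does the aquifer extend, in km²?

A ≈ 225 km²

ΔV = 467 million m³ = 4.67 × 10^8 m³
A = ΔV / (Sy × Δh) = 4.67 × 10^8 / (0.16 × 13) = 2.245 × 10^8 m²
A = 2.245 × 10^8 m² = 224.5 km²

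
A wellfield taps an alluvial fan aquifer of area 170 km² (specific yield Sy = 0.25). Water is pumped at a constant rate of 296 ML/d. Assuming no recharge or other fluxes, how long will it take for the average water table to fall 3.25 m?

t ≈ 467 days

A = 170 km² = 1.7 × 10^8 m²
ΔV = Sy × A × Δh = 0.25 × 1.7 × 10^8 × 3.25 = 1.381 × 10^8 m³
Q = 296 ML/d = 2.96 × 10^5 m³/d
t = ΔV / Q = 1.381 × 10^8 m³ / 2.96 × 10^5 m³/d = 466.6 d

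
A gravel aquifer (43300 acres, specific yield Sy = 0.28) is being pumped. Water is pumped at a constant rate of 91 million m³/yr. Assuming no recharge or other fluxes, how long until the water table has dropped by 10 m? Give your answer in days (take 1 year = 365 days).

t ≈ 1970 days

A = 43300 acres = 1.752 × 10^8 m²
ΔV = Sy × A × Δh = 0.28 × 1.752 × 10^8 × 10 = 4.906 × 10^8 m³
Q = 91 million m³/yr = 2.493 × 10^5 m³/d
t = ΔV / Q = 4.906 × 10^8 m³ / 2.493 × 10^5 m³/d = 1968 d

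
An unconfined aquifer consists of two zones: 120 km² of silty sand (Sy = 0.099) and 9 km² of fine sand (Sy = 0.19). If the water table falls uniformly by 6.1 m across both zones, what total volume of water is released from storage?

ΔV ≈ 8.29 × 10^7 m³

A₁ = 120 km² = 1.2 × 10^8 m²; A₂ = 9 km² = 9 × 10^6 m²
ΔV₁ = 0.099 × 1.2 × 10^8 × 6.1 = 7.247 × 10^7 m³
ΔV₂ = 0.19 × 9 × 10^6 × 6.1 = 1.043 × 10^7 m³
ΔV = ΔV₁ + ΔV₂ = 8.29 × 10^7 m³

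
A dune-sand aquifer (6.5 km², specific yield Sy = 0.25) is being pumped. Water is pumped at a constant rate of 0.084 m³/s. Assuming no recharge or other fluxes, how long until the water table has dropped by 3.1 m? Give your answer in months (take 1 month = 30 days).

A = 6.5 km² = 6.5 × 10^6 m²
ΔV = Sy × A × Δh = 0.25 × 6.5 × 10^6 × 3.1 = 5.037 × 10^6 m³
Q = 0.084 m³/s = 7258 m³/d
t = ΔV / Q = 5.037 × 10^6 m³ / 7258 m³/d = 694.1 d
t = 694.1 d ≈ 23.14 months

t ≈ 23.1 months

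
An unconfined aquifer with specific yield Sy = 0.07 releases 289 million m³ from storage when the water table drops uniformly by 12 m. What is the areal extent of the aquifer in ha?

ΔV = 289 million m³ = 2.89 × 10^8 m³
A = ΔV / (Sy × Δh) = 2.89 × 10^8 / (0.07 × 12) = 3.44 × 10^8 m²
A = 3.44 × 10^8 m² = 34400 ha

A ≈ 34400 ha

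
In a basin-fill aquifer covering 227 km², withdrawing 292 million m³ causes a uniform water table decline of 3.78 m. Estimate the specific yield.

A = 227 km² = 2.27 × 10^8 m²
ΔV = 292 million m³ = 2.92 × 10^8 m³
Sy = ΔV / (A × Δh) = 2.92 × 10^8 m³ / (2.27 × 10^8 m² × 3.78 m) = 0.3403

Sy ≈ 0.34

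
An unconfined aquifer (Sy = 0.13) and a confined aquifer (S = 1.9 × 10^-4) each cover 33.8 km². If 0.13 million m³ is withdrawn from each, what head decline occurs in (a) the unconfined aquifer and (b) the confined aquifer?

Δh_u ≈ 0.0296 m; Δh_c ≈ 20.2 m

A = 33.8 km² = 3.38 × 10^7 m²
ΔV = 0.13 million m³ = 1.3 × 10^5 m³
Unconfined: Δh_u = ΔV/(Sy·A) = 1.3 × 10^5/(0.13 × 3.38 × 10^7) = 0.02959 m
Confined: Δh_c = ΔV/(S·A) = 1.3 × 10^5/(1.9 × 10^-4 × 3.38 × 10^7) = 20.24 m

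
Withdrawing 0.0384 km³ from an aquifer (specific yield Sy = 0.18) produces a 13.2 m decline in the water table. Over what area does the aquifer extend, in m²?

A ≈ 1.62 × 10^7 m²

ΔV = 0.0384 km³ = 3.84 × 10^7 m³
A = ΔV / (Sy × Δh) = 3.84 × 10^7 / (0.18 × 13.2) = 1.616 × 10^7 m²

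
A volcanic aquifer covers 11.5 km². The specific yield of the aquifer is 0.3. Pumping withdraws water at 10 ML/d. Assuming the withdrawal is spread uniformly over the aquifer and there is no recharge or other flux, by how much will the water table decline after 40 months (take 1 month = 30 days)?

Δh ≈ 3.48 m

A = 11.5 km² = 1.15 × 10^7 m²
Q = 10 ML/d = 10000 m³/d
t = 40 months = 1200 d
ΔV = Q × t = 10000 m³/d × 1200 d = 1.2 × 10^7 m³
Δh = ΔV / (Sy × A) = 1.2 × 10^7 / (0.3 × 1.15 × 10^7) = 3.478 m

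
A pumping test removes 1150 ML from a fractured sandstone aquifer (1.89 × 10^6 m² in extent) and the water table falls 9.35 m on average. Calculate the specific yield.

Sy ≈ 0.065

ΔV = 1150 ML = 1.15 × 10^6 m³
Sy = ΔV / (A × Δh) = 1.15 × 10^6 m³ / (1.89 × 10^6 m² × 9.35 m) = 0.06508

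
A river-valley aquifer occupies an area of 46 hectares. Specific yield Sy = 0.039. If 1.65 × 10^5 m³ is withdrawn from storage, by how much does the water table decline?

Δh ≈ 9.2 m

A = 46 hectares = 4.6 × 10^5 m²
Δh = ΔV / (Sy × A) = 1.65 × 10^5 m³ / (0.039 × 4.6 × 10^5 m²) = 9.197 m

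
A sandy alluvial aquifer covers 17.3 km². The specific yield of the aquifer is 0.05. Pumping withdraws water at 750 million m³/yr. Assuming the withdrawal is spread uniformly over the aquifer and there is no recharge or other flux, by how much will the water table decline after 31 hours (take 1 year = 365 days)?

Δh ≈ 3.07 m

A = 17.3 km² = 1.73 × 10^7 m²
Q = 750 million m³/yr = 2.055 × 10^6 m³/d
t = 31 hours = 1.292 d
ΔV = Q × t = 2.055 × 10^6 m³/d × 1.292 d = 2.654 × 10^6 m³
Δh = ΔV / (Sy × A) = 2.654 × 10^6 / (0.05 × 1.73 × 10^7) = 3.068 m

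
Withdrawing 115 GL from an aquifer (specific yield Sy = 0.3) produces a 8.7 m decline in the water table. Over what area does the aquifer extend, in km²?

A ≈ 44.1 km²

ΔV = 115 GL = 1.15 × 10^8 m³
A = ΔV / (Sy × Δh) = 1.15 × 10^8 / (0.3 × 8.7) = 4.406 × 10^7 m²
A = 4.406 × 10^7 m² = 44.06 km²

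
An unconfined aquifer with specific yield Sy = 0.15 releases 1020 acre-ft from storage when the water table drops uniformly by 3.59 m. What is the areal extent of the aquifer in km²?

A ≈ 2.34 km²

ΔV = 1020 acre-ft = 1.258 × 10^6 m³
A = ΔV / (Sy × Δh) = 1.258 × 10^6 / (0.15 × 3.59) = 2.336 × 10^6 m²
A = 2.336 × 10^6 m² = 2.336 km²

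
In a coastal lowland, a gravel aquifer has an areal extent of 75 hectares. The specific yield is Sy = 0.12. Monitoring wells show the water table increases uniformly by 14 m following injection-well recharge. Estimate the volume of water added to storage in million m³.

A = 75 hectares = 7.5 × 10^5 m²
ΔV = Sy × A × Δh = 0.12 × 7.5 × 10^5 m² × 14 m = 1.26 × 10^6 m³
ΔV = 1.26 × 10^6 m³ = 1.26 million m³

ΔV ≈ 1.26 million m³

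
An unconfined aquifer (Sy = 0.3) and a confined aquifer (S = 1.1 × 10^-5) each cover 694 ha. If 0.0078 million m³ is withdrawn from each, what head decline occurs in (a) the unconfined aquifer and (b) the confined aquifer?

Δh_u ≈ 0.00375 m; Δh_c ≈ 102 m

A = 694 ha = 6.94 × 10^6 m²
ΔV = 0.0078 million m³ = 7800 m³
Unconfined: Δh_u = ΔV/(Sy·A) = 7800/(0.3 × 6.94 × 10^6) = 0.003746 m
Confined: Δh_c = ΔV/(S·A) = 7800/(1.1 × 10^-5 × 6.94 × 10^6) = 102.2 m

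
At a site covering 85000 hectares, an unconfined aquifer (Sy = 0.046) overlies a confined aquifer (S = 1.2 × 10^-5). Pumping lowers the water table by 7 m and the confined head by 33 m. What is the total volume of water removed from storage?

A = 85000 hectares = 8.5 × 10^8 m²
Unconfined: ΔV_u = Sy × A × Δh_u = 0.046 × 8.5 × 10^8 × 7 = 2.737 × 10^8 m³
Confined: ΔV_c = S × A × Δh_c = 1.2 × 10^-5 × 8.5 × 10^8 × 33 = 3.366 × 10^5 m³
Total ΔV = 2.737 × 10^8 + 3.366 × 10^5 = 2.74 × 10^8 m³

ΔV ≈ 2.74 × 10^8 m³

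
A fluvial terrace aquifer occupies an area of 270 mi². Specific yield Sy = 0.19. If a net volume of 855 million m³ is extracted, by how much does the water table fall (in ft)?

Δh ≈ 21.1 ft

A = 270 mi² = 6.993 × 10^8 m²
ΔV = 855 million m³ = 8.55 × 10^8 m³
Δh = ΔV / (Sy × A) = 8.55 × 10^8 m³ / (0.19 × 6.993 × 10^8 m²) = 6.435 m
Δh = 6.435 m = 21.11 ft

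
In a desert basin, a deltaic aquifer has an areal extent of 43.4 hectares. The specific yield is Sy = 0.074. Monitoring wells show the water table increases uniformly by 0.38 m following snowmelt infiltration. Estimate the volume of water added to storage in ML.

ΔV ≈ 12.2 ML

A = 43.4 hectares = 4.34 × 10^5 m²
ΔV = Sy × A × Δh = 0.074 × 4.34 × 10^5 m² × 0.38 m = 12200 m³
ΔV = 12200 m³ = 12.2 ML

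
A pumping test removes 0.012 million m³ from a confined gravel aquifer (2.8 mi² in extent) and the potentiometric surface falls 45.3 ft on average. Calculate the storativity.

S ≈ 1.2 × 10^-4

A = 2.8 mi² = 7.252 × 10^6 m²
Δh = 45.3 ft = 13.81 m
ΔV = 0.012 million m³ = 12000 m³
S = ΔV / (A × Δh) = 12000 m³ / (7.252 × 10^6 m² × 13.81 m) = 1.198 × 10^-4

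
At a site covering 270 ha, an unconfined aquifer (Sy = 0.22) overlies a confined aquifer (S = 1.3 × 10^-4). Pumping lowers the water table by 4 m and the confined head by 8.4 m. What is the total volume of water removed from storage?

ΔV ≈ 2.38 × 10^6 m³

A = 270 ha = 2.7 × 10^6 m²
Unconfined: ΔV_u = Sy × A × Δh_u = 0.22 × 2.7 × 10^6 × 4 = 2.376 × 10^6 m³
Confined: ΔV_c = S × A × Δh_c = 1.3 × 10^-4 × 2.7 × 10^6 × 8.4 = 2948 m³
Total ΔV = 2.376 × 10^6 + 2948 = 2.379 × 10^6 m³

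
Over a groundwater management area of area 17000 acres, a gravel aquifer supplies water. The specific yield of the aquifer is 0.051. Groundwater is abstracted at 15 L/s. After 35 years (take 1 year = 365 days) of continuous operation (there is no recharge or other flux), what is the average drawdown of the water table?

Δh ≈ 4.72 m

A = 17000 acres = 6.88 × 10^7 m²
Q = 15 L/s = 1296 m³/d
t = 35 years = 12780 d
ΔV = Q × t = 1296 m³/d × 12780 d = 1.656 × 10^7 m³
Δh = ΔV / (Sy × A) = 1.656 × 10^7 / (0.051 × 6.88 × 10^7) = 4.719 m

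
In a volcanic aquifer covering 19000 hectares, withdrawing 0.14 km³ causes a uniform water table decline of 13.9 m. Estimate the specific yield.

A = 19000 hectares = 1.9 × 10^8 m²
ΔV = 0.14 km³ = 1.4 × 10^8 m³
Sy = ΔV / (A × Δh) = 1.4 × 10^8 m³ / (1.9 × 10^8 m² × 13.9 m) = 0.05301

Sy ≈ 0.053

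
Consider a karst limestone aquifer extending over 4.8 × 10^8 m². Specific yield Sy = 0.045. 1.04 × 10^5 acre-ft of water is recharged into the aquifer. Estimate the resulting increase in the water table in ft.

ΔV = 1.04 × 10^5 acre-ft = 1.283 × 10^8 m³
Δh = ΔV / (Sy × A) = 1.283 × 10^8 m³ / (0.045 × 4.8 × 10^8 m²) = 5.939 m
Δh = 5.939 m = 19.48 ft

Δh ≈ 19.5 ft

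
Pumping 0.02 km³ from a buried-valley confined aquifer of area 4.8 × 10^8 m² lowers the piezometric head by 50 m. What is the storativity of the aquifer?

ΔV = 0.02 km³ = 2 × 10^7 m³
S = ΔV / (A × Δh) = 2 × 10^7 m³ / (4.8 × 10^8 m² × 50 m) = 8.333 × 10^-4

S ≈ 8.3 × 10^-4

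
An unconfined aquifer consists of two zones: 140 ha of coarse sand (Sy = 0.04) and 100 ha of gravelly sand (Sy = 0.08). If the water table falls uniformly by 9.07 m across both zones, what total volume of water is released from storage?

ΔV ≈ 1.23 × 10^6 m³

A₁ = 140 ha = 1.4 × 10^6 m²; A₂ = 100 ha = 1 × 10^6 m²
ΔV₁ = 0.04 × 1.4 × 10^6 × 9.07 = 5.079 × 10^5 m³
ΔV₂ = 0.08 × 1 × 10^6 × 9.07 = 7.256 × 10^5 m³
ΔV = ΔV₁ + ΔV₂ = 1.234 × 10^6 m³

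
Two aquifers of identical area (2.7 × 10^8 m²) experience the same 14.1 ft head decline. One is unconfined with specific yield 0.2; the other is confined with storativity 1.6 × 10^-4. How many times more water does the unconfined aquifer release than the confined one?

Δh = 14.1 ft = 4.298 m
Unconfined: ΔV_u = Sy × A × Δh = 0.2 × 2.7 × 10^8 × 4.298 = 2.321 × 10^8 m³
Confined: ΔV_c = S × A × Δh = 1.6 × 10^-4 × 2.7 × 10^8 × 4.298 = 1.857 × 10^5 m³
Ratio = ΔV_u / ΔV_c = Sy / S = 0.2 / 1.6 × 10^-4 = 1250

ΔV_u / ΔV_c ≈ 1250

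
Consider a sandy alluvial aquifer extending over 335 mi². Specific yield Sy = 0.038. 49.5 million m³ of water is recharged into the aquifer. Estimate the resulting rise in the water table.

A = 335 mi² = 8.676 × 10^8 m²
ΔV = 49.5 million m³ = 4.95 × 10^7 m³
Δh = ΔV / (Sy × A) = 4.95 × 10^7 m³ / (0.038 × 8.676 × 10^8 m²) = 1.501 m

Δh ≈ 1.5 m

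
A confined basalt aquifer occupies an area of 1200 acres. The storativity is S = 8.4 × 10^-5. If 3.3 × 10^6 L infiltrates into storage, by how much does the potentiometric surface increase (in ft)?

Δh ≈ 26.5 ft

A = 1200 acres = 4.856 × 10^6 m²
ΔV = 3.3 × 10^6 L = 3300 m³
Δh = ΔV / (S × A) = 3300 m³ / (8.4 × 10^-5 × 4.856 × 10^6 m²) = 8.09 m
Δh = 8.09 m = 26.54 ft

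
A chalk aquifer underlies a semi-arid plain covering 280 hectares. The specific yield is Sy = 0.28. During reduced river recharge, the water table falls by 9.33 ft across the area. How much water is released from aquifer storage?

ΔV ≈ 2.23 × 10^6 m³

A = 280 hectares = 2.8 × 10^6 m²
Δh = 9.33 ft = 2.844 m
ΔV = Sy × A × Δh = 0.28 × 2.8 × 10^6 m² × 2.844 m = 2.23 × 10^6 m³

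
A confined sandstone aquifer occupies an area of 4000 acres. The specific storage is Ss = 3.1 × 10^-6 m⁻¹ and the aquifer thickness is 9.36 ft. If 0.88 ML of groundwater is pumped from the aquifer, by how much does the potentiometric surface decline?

Δh ≈ 6.15 m

b = 9.36 ft = 2.853 m
S = Ss × b = 3.1 × 10^-6 m⁻¹ × 2.853 m = 8.844 × 10^-6
A = 4000 acres = 1.619 × 10^7 m²
ΔV = 0.88 ML = 880 m³
Δh = ΔV / (S × A) = 880 m³ / (8.844 × 10^-6 × 1.619 × 10^7 m²) = 6.147 m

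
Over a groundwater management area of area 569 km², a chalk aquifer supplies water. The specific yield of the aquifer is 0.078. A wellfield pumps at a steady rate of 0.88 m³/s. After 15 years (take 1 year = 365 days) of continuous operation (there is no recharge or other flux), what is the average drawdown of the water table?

A = 569 km² = 5.69 × 10^8 m²
Q = 0.88 m³/s = 76030 m³/d
t = 15 years = 5475 d
ΔV = Q × t = 76030 m³/d × 5475 d = 4.163 × 10^8 m³
Δh = ΔV / (Sy × A) = 4.163 × 10^8 / (0.078 × 5.69 × 10^8) = 9.379 m

Δh ≈ 9.38 m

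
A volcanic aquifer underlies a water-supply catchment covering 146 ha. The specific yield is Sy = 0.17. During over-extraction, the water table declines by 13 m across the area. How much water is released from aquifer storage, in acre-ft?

ΔV ≈ 2620 acre-ft

A = 146 ha = 1.46 × 10^6 m²
ΔV = Sy × A × Δh = 0.17 × 1.46 × 10^6 m² × 13 m = 3.227 × 10^6 m³
ΔV = 3.227 × 10^6 m³ = 2616 acre-ft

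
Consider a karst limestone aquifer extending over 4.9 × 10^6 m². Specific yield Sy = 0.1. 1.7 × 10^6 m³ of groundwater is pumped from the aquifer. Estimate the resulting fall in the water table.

Δh ≈ 3.47 m

Δh = ΔV / (Sy × A) = 1.7 × 10^6 m³ / (0.1 × 4.9 × 10^6 m²) = 3.469 m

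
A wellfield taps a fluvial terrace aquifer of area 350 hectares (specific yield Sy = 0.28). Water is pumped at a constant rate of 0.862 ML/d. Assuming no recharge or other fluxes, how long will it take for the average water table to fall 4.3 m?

t ≈ 4890 days

A = 350 hectares = 3.5 × 10^6 m²
ΔV = Sy × A × Δh = 0.28 × 3.5 × 10^6 × 4.3 = 4.214 × 10^6 m³
Q = 0.862 ML/d = 862 m³/d
t = ΔV / Q = 4.214 × 10^6 m³ / 862 m³/d = 4889 d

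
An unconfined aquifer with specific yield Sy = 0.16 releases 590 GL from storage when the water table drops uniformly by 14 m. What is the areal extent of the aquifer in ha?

A ≈ 26300 ha

ΔV = 590 GL = 5.9 × 10^8 m³
A = ΔV / (Sy × Δh) = 5.9 × 10^8 / (0.16 × 14) = 2.634 × 10^8 m²
A = 2.634 × 10^8 m² = 26340 ha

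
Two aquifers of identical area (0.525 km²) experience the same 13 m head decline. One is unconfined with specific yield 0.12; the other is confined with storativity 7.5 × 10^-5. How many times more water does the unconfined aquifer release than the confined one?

ΔV_u / ΔV_c ≈ 1600

A = 0.525 km² = 5.25 × 10^5 m²
Unconfined: ΔV_u = Sy × A × Δh = 0.12 × 5.25 × 10^5 × 13 = 8.19 × 10^5 m³
Confined: ΔV_c = S × A × Δh = 7.5 × 10^-5 × 5.25 × 10^5 × 13 = 511.9 m³
Ratio = ΔV_u / ΔV_c = Sy / S = 0.12 / 7.5 × 10^-5 = 1600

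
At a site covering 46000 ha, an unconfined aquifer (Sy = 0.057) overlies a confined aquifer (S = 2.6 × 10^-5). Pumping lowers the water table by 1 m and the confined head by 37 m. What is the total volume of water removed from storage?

ΔV ≈ 2.67 × 10^7 m³

A = 46000 ha = 4.6 × 10^8 m²
Unconfined: ΔV_u = Sy × A × Δh_u = 0.057 × 4.6 × 10^8 × 1 = 2.622 × 10^7 m³
Confined: ΔV_c = S × A × Δh_c = 2.6 × 10^-5 × 4.6 × 10^8 × 37 = 4.425 × 10^5 m³
Total ΔV = 2.622 × 10^7 + 4.425 × 10^5 = 2.666 × 10^7 m³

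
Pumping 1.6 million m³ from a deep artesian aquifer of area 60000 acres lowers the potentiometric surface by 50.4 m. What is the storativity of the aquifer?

S ≈ 1.3 × 10^-4

A = 60000 acres = 2.428 × 10^8 m²
ΔV = 1.6 million m³ = 1.6 × 10^6 m³
S = ΔV / (A × Δh) = 1.6 × 10^6 m³ / (2.428 × 10^8 m² × 50.4 m) = 1.307 × 10^-4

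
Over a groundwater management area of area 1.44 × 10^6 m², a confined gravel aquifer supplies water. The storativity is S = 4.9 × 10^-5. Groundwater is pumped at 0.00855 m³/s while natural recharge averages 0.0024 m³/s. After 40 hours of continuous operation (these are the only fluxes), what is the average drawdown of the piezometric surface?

Δh ≈ 12.6 m

Net abstraction = 0.00855 − 0.0024 = 0.00615 m³/s
Q_net = 0.00615 m³/s = 531.4 m³/d
t = 40 hours = 1.667 d
ΔV = Q × t = 531.4 m³/d × 1.667 d = 885.6 m³
Δh = ΔV / (S × A) = 885.6 / (4.9 × 10^-5 × 1.44 × 10^6) = 12.55 m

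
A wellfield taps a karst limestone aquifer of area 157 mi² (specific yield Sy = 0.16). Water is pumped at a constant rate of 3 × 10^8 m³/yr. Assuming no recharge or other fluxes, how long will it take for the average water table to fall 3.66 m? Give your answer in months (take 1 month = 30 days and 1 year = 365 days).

t ≈ 9.66 months

A = 157 mi² = 4.066 × 10^8 m²
ΔV = Sy × A × Δh = 0.16 × 4.066 × 10^8 × 3.66 = 2.381 × 10^8 m³
Q = 3 × 10^8 m³/yr = 8.219 × 10^5 m³/d
t = ΔV / Q = 2.381 × 10^8 m³ / 8.219 × 10^5 m³/d = 289.7 d
t = 289.7 d ≈ 9.657 months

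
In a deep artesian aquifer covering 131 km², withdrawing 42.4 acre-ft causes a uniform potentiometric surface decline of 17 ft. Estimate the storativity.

S ≈ 7.7 × 10^-5

A = 131 km² = 1.31 × 10^8 m²
Δh = 17 ft = 5.182 m
ΔV = 42.4 acre-ft = 52300 m³
S = ΔV / (A × Δh) = 52300 m³ / (1.31 × 10^8 m² × 5.182 m) = 7.705 × 10^-5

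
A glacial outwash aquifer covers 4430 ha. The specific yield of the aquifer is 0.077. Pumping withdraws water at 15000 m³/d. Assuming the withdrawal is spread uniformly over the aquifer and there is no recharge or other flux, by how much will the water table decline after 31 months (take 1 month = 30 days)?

A = 4430 ha = 4.43 × 10^7 m²
t = 31 months = 930 d
ΔV = Q × t = 15000 m³/d × 930 d = 1.395 × 10^7 m³
Δh = ΔV / (Sy × A) = 1.395 × 10^7 / (0.077 × 4.43 × 10^7) = 4.09 m

Δh ≈ 4.09 m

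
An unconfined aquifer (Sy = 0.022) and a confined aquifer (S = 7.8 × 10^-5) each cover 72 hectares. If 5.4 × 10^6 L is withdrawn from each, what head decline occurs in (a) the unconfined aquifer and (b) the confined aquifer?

Δh_u ≈ 0.341 m; Δh_c ≈ 96.2 m

A = 72 hectares = 7.2 × 10^5 m²
ΔV = 5.4 × 10^6 L = 5400 m³
Unconfined: Δh_u = ΔV/(Sy·A) = 5400/(0.022 × 7.2 × 10^5) = 0.3409 m
Confined: Δh_c = ΔV/(S·A) = 5400/(7.8 × 10^-5 × 7.2 × 10^5) = 96.15 m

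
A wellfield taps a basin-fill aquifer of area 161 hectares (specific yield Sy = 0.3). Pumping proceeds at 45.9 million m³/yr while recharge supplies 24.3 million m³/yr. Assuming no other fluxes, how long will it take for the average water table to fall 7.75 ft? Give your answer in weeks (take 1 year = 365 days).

A = 161 hectares = 1.61 × 10^6 m²
Δh = 7.75 ft = 2.362 m
ΔV = Sy × A × Δh = 0.3 × 1.61 × 10^6 × 2.362 = 1.141 × 10^6 m³
Net withdrawal = 45.9 − 24.3 = 21.6 million m³/yr = 59180 m³/d
t = ΔV / Q = 1.141 × 10^6 m³ / 59180 m³/d = 19.28 d
t = 19.28 d ≈ 2.754 weeks

t ≈ 2.75 weeks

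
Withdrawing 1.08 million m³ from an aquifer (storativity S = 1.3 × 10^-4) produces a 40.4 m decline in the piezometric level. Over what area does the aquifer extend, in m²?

ΔV = 1.08 million m³ = 1.08 × 10^6 m³
A = ΔV / (S × Δh) = 1.08 × 10^6 / (1.3 × 10^-4 × 40.4) = 2.056 × 10^8 m²

A ≈ 2.06 × 10^8 m²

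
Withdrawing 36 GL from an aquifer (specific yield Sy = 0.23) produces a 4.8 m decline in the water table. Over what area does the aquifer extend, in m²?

ΔV = 36 GL = 3.6 × 10^7 m³
A = ΔV / (Sy × Δh) = 3.6 × 10^7 / (0.23 × 4.8) = 3.261 × 10^7 m²

A ≈ 3.26 × 10^7 m²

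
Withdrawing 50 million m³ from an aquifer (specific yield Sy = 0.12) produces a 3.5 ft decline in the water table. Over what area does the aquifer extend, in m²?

Δh = 3.5 ft = 1.067 m
ΔV = 50 million m³ = 5 × 10^7 m³
A = ΔV / (Sy × Δh) = 5 × 10^7 / (0.12 × 1.067) = 3.906 × 10^8 m²

A ≈ 3.91 × 10^8 m²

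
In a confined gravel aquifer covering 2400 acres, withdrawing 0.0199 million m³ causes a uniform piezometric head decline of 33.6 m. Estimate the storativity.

S ≈ 6.1 × 10^-5

A = 2400 acres = 9.712 × 10^6 m²
ΔV = 0.0199 million m³ = 19900 m³
S = ΔV / (A × Δh) = 19900 m³ / (9.712 × 10^6 m² × 33.6 m) = 6.098 × 10^-5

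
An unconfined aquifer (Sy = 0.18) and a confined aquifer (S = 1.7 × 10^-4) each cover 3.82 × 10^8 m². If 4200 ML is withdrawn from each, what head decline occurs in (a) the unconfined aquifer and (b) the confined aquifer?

Δh_u ≈ 0.0611 m; Δh_c ≈ 64.7 m

ΔV = 4200 ML = 4.2 × 10^6 m³
Unconfined: Δh_u = ΔV/(Sy·A) = 4.2 × 10^6/(0.18 × 3.82 × 10^8) = 0.06108 m
Confined: Δh_c = ΔV/(S·A) = 4.2 × 10^6/(1.7 × 10^-4 × 3.82 × 10^8) = 64.68 m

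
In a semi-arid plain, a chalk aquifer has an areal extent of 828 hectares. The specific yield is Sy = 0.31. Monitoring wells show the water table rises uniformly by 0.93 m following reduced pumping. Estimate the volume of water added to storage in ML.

ΔV ≈ 2390 ML

A = 828 hectares = 8.28 × 10^6 m²
ΔV = Sy × A × Δh = 0.31 × 8.28 × 10^6 m² × 0.93 m = 2.387 × 10^6 m³
ΔV = 2.387 × 10^6 m³ = 2387 ML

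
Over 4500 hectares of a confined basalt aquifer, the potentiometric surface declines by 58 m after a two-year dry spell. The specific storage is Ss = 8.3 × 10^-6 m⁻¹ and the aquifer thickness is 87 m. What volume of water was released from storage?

S = Ss × b = 8.3 × 10^-6 m⁻¹ × 87 m = 7.221 × 10^-4
A = 4500 hectares = 4.5 × 10^7 m²
ΔV = S × A × Δh = 7.221 × 10^-4 × 4.5 × 10^7 m² × 58 m = 1.885 × 10^6 m³

ΔV ≈ 1.88 × 10^6 m³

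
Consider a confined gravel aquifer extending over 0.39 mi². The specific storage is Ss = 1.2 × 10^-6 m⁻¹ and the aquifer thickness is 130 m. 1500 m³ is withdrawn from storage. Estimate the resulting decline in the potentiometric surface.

S = Ss × b = 1.2 × 10^-6 m⁻¹ × 130 m = 1.56 × 10^-4
A = 0.39 mi² = 1.01 × 10^6 m²
Δh = ΔV / (S × A) = 1500 m³ / (1.56 × 10^-4 × 1.01 × 10^6 m²) = 9.519 m

Δh ≈ 9.52 m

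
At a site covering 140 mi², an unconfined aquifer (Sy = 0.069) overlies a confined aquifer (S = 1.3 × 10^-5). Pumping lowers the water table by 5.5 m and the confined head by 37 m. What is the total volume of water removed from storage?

ΔV ≈ 1.38 × 10^8 m³

A = 140 mi² = 3.626 × 10^8 m²
Unconfined: ΔV_u = Sy × A × Δh_u = 0.069 × 3.626 × 10^8 × 5.5 = 1.376 × 10^8 m³
Confined: ΔV_c = S × A × Δh_c = 1.3 × 10^-5 × 3.626 × 10^8 × 37 = 1.744 × 10^5 m³
Total ΔV = 1.376 × 10^8 + 1.744 × 10^5 = 1.378 × 10^8 m³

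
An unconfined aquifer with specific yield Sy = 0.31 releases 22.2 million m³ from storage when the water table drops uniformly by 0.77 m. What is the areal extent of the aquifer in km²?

A ≈ 93 km²

ΔV = 22.2 million m³ = 2.22 × 10^7 m³
A = ΔV / (Sy × Δh) = 2.22 × 10^7 / (0.31 × 0.77) = 9.3 × 10^7 m²
A = 9.3 × 10^7 m² = 93 km²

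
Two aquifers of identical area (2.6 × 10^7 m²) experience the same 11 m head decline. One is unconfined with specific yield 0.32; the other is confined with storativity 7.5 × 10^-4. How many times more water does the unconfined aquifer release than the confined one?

ΔV_u / ΔV_c ≈ 427

Unconfined: ΔV_u = Sy × A × Δh = 0.32 × 2.6 × 10^7 × 11 = 9.152 × 10^7 m³
Confined: ΔV_c = S × A × Δh = 7.5 × 10^-4 × 2.6 × 10^7 × 11 = 2.145 × 10^5 m³
Ratio = ΔV_u / ΔV_c = Sy / S = 0.32 / 7.5 × 10^-4 = 426.7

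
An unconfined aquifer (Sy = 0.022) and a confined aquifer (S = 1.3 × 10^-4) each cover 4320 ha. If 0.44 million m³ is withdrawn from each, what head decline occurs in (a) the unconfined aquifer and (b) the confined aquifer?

Δh_u ≈ 0.463 m; Δh_c ≈ 78.3 m

A = 4320 ha = 4.32 × 10^7 m²
ΔV = 0.44 million m³ = 4.4 × 10^5 m³
Unconfined: Δh_u = ΔV/(Sy·A) = 4.4 × 10^5/(0.022 × 4.32 × 10^7) = 0.463 m
Confined: Δh_c = ΔV/(S·A) = 4.4 × 10^5/(1.3 × 10^-4 × 4.32 × 10^7) = 78.35 m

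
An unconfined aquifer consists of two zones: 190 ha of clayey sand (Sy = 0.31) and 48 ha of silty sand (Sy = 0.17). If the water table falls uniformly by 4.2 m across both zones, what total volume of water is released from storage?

A₁ = 190 ha = 1.9 × 10^6 m²; A₂ = 48 ha = 4.8 × 10^5 m²
ΔV₁ = 0.31 × 1.9 × 10^6 × 4.2 = 2.474 × 10^6 m³
ΔV₂ = 0.17 × 4.8 × 10^5 × 4.2 = 3.427 × 10^5 m³
ΔV = ΔV₁ + ΔV₂ = 2.817 × 10^6 m³

ΔV ≈ 2.82 × 10^6 m³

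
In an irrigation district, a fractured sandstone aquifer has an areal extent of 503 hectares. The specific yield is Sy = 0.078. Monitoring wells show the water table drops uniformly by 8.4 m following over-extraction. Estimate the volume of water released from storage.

A = 503 hectares = 5.03 × 10^6 m²
ΔV = Sy × A × Δh = 0.078 × 5.03 × 10^6 m² × 8.4 m = 3.296 × 10^6 m³

ΔV ≈ 3.3 × 10^6 m³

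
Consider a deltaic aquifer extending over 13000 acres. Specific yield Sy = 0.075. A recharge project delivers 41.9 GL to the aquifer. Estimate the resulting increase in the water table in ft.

Δh ≈ 34.8 ft

A = 13000 acres = 5.261 × 10^7 m²
ΔV = 41.9 GL = 4.19 × 10^7 m³
Δh = ΔV / (Sy × A) = 4.19 × 10^7 m³ / (0.075 × 5.261 × 10^7 m²) = 10.62 m
Δh = 10.62 m = 34.84 ft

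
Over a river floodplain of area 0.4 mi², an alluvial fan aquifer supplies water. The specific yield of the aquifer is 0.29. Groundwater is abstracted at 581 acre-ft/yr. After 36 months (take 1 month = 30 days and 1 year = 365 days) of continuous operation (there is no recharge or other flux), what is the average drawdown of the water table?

Δh ≈ 7.06 m

A = 0.4 mi² = 1.036 × 10^6 m²
Q = 581 acre-ft/yr = 1963 m³/d
t = 36 months = 1080 d
ΔV = Q × t = 1963 m³/d × 1080 d = 2.121 × 10^6 m³
Δh = ΔV / (Sy × A) = 2.121 × 10^6 / (0.29 × 1.036 × 10^6) = 7.058 m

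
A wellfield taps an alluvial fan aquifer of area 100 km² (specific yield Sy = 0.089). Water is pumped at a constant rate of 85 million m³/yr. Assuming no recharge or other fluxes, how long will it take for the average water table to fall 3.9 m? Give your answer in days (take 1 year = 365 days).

t ≈ 149 days

A = 100 km² = 1 × 10^8 m²
ΔV = Sy × A × Δh = 0.089 × 1 × 10^8 × 3.9 = 3.471 × 10^7 m³
Q = 85 million m³/yr = 2.329 × 10^5 m³/d
t = ΔV / Q = 3.471 × 10^7 m³ / 2.329 × 10^5 m³/d = 149 d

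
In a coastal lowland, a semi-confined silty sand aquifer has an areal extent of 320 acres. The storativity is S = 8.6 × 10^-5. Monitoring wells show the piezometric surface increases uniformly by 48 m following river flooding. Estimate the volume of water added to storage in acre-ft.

ΔV ≈ 4.33 acre-ft

A = 320 acres = 1.295 × 10^6 m²
ΔV = S × A × Δh = 8.6 × 10^-5 × 1.295 × 10^6 m² × 48 m = 5346 m³
ΔV = 5346 m³ = 4.334 acre-ft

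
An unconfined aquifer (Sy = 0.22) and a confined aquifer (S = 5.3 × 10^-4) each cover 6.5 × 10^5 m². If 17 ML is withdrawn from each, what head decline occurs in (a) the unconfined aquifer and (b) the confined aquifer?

ΔV = 17 ML = 17000 m³
Unconfined: Δh_u = ΔV/(Sy·A) = 17000/(0.22 × 6.5 × 10^5) = 0.1189 m
Confined: Δh_c = ΔV/(S·A) = 17000/(5.3 × 10^-4 × 6.5 × 10^5) = 49.35 m

Δh_u ≈ 0.119 m; Δh_c ≈ 49.3 m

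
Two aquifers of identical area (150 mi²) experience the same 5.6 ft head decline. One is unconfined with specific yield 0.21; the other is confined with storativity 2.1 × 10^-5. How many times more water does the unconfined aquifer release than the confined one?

A = 150 mi² = 3.885 × 10^8 m²
Δh = 5.6 ft = 1.707 m
Unconfined: ΔV_u = Sy × A × Δh = 0.21 × 3.885 × 10^8 × 1.707 = 1.393 × 10^8 m³
Confined: ΔV_c = S × A × Δh = 2.1 × 10^-5 × 3.885 × 10^8 × 1.707 = 13930 m³
Ratio = ΔV_u / ΔV_c = Sy / S = 0.21 / 2.1 × 10^-5 = 10000

ΔV_u / ΔV_c ≈ 10000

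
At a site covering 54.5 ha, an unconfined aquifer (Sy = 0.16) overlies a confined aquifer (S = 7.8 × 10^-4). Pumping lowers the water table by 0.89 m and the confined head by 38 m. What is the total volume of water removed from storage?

ΔV ≈ 93800 m³

A = 54.5 ha = 5.45 × 10^5 m²
Unconfined: ΔV_u = Sy × A × Δh_u = 0.16 × 5.45 × 10^5 × 0.89 = 77610 m³
Confined: ΔV_c = S × A × Δh_c = 7.8 × 10^-4 × 5.45 × 10^5 × 38 = 16150 m³
Total ΔV = 77610 + 16150 = 93760 m³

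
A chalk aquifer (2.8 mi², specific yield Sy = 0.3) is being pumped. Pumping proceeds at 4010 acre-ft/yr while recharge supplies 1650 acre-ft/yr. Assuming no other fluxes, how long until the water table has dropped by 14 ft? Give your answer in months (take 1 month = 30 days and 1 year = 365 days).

A = 2.8 mi² = 7.252 × 10^6 m²
Δh = 14 ft = 4.267 m
ΔV = Sy × A × Δh = 0.3 × 7.252 × 10^6 × 4.267 = 9.284 × 10^6 m³
Net withdrawal = 4010 − 1650 = 2360 acre-ft/yr = 7975 m³/d
t = ΔV / Q = 9.284 × 10^6 m³ / 7975 m³/d = 1164 d
t = 1164 d ≈ 38.8 months

t ≈ 38.8 months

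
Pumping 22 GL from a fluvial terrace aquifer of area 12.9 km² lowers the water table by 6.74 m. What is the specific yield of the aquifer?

A = 12.9 km² = 1.29 × 10^7 m²
ΔV = 22 GL = 2.2 × 10^7 m³
Sy = ΔV / (A × Δh) = 2.2 × 10^7 m³ / (1.29 × 10^7 m² × 6.74 m) = 0.253

Sy ≈ 0.25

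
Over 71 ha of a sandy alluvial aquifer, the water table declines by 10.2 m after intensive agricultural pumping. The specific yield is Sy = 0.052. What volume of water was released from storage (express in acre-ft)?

ΔV ≈ 305 acre-ft

A = 71 ha = 7.1 × 10^5 m²
ΔV = Sy × A × Δh = 0.052 × 7.1 × 10^5 m² × 10.2 m = 3.766 × 10^5 m³
ΔV = 3.766 × 10^5 m³ = 305.3 acre-ft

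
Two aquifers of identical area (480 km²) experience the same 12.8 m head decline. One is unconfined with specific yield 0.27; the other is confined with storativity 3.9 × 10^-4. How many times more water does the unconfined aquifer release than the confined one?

A = 480 km² = 4.8 × 10^8 m²
Unconfined: ΔV_u = Sy × A × Δh = 0.27 × 4.8 × 10^8 × 12.8 = 1.659 × 10^9 m³
Confined: ΔV_c = S × A × Δh = 3.9 × 10^-4 × 4.8 × 10^8 × 12.8 = 2.396 × 10^6 m³
Ratio = ΔV_u / ΔV_c = Sy / S = 0.27 / 3.9 × 10^-4 = 692.3

ΔV_u / ΔV_c ≈ 692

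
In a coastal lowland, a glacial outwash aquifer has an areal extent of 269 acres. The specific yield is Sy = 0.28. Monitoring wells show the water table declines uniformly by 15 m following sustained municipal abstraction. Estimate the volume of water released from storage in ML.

ΔV ≈ 4570 ML

A = 269 acres = 1.089 × 10^6 m²
ΔV = Sy × A × Δh = 0.28 × 1.089 × 10^6 m² × 15 m = 4.572 × 10^6 m³
ΔV = 4.572 × 10^6 m³ = 4572 ML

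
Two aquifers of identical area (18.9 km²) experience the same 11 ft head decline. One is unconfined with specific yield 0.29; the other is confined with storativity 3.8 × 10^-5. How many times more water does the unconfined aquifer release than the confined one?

A = 18.9 km² = 1.89 × 10^7 m²
Δh = 11 ft = 3.353 m
Unconfined: ΔV_u = Sy × A × Δh = 0.29 × 1.89 × 10^7 × 3.353 = 1.838 × 10^7 m³
Confined: ΔV_c = S × A × Δh = 3.8 × 10^-5 × 1.89 × 10^7 × 3.353 = 2408 m³
Ratio = ΔV_u / ΔV_c = Sy / S = 0.29 / 3.8 × 10^-5 = 7632

ΔV_u / ΔV_c ≈ 7630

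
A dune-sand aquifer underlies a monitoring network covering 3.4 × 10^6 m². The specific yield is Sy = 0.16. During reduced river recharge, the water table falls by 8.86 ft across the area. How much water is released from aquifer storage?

Δh = 8.86 ft = 2.701 m
ΔV = Sy × A × Δh = 0.16 × 3.4 × 10^6 m² × 2.701 m = 1.469 × 10^6 m³

ΔV ≈ 1.47 × 10^6 m³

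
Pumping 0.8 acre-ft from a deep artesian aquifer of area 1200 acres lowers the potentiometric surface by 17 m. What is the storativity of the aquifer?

A = 1200 acres = 4.856 × 10^6 m²
ΔV = 0.8 acre-ft = 986.8 m³
S = ΔV / (A × Δh) = 986.8 m³ / (4.856 × 10^6 m² × 17 m) = 1.195 × 10^-5

S ≈ 1.2 × 10^-5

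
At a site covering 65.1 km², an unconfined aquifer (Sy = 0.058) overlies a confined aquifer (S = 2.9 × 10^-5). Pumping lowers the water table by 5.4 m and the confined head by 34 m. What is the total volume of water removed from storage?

ΔV ≈ 2.05 × 10^7 m³

A = 65.1 km² = 6.51 × 10^7 m²
Unconfined: ΔV_u = Sy × A × Δh_u = 0.058 × 6.51 × 10^7 × 5.4 = 2.039 × 10^7 m³
Confined: ΔV_c = S × A × Δh_c = 2.9 × 10^-5 × 6.51 × 10^7 × 34 = 64190 m³
Total ΔV = 2.039 × 10^7 + 64190 = 2.045 × 10^7 m³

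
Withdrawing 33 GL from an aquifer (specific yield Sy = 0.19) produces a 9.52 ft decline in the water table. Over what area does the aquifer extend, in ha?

Δh = 9.52 ft = 2.902 m
ΔV = 33 GL = 3.3 × 10^7 m³
A = ΔV / (Sy × Δh) = 3.3 × 10^7 / (0.19 × 2.902) = 5.986 × 10^7 m²
A = 5.986 × 10^7 m² = 5986 ha

A ≈ 5990 ha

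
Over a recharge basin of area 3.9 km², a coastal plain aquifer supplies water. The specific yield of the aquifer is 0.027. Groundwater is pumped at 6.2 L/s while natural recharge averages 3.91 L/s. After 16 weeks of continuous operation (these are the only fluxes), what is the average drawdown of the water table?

Δh ≈ 0.21 m

A = 3.9 km² = 3.9 × 10^6 m²
Net abstraction = 6.2 − 3.91 = 2.29 L/s
Q_net = 2.29 L/s = 197.9 m³/d
t = 16 weeks = 112 d
ΔV = Q × t = 197.9 m³/d × 112 d = 22160 m³
Δh = ΔV / (Sy × A) = 22160 / (0.027 × 3.9 × 10^6) = 0.2104 m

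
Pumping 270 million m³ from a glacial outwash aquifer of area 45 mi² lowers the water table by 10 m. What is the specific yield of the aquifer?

Sy ≈ 0.23

A = 45 mi² = 1.165 × 10^8 m²
ΔV = 270 million m³ = 2.7 × 10^8 m³
Sy = ΔV / (A × Δh) = 2.7 × 10^8 m³ / (1.165 × 10^8 m² × 10 m) = 0.2317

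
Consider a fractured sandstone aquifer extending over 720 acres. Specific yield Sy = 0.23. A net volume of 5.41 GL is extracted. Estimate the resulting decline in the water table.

A = 720 acres = 2.914 × 10^6 m²
ΔV = 5.41 GL = 5.41 × 10^6 m³
Δh = ΔV / (Sy × A) = 5.41 × 10^6 m³ / (0.23 × 2.914 × 10^6 m²) = 8.073 m

Δh ≈ 8.07 m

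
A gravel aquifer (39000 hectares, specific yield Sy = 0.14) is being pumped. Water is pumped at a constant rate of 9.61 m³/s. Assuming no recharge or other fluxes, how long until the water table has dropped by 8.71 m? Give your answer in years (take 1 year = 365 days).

t ≈ 1.57 years

A = 39000 hectares = 3.9 × 10^8 m²
ΔV = Sy × A × Δh = 0.14 × 3.9 × 10^8 × 8.71 = 4.756 × 10^8 m³
Q = 9.61 m³/s = 8.303 × 10^5 m³/d
t = ΔV / Q = 4.756 × 10^8 m³ / 8.303 × 10^5 m³/d = 572.8 d
t = 572.8 d ≈ 1.569 years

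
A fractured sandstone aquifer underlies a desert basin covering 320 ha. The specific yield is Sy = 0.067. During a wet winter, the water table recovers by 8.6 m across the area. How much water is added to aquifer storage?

A = 320 ha = 3.2 × 10^6 m²
ΔV = Sy × A × Δh = 0.067 × 3.2 × 10^6 m² × 8.6 m = 1.844 × 10^6 m³

ΔV ≈ 1.84 × 10^6 m³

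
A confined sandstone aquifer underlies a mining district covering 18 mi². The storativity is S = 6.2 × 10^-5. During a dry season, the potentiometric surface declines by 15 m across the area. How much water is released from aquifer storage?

A = 18 mi² = 4.662 × 10^7 m²
ΔV = S × A × Δh = 6.2 × 10^-5 × 4.662 × 10^7 m² × 15 m = 43360 m³

ΔV ≈ 43400 m³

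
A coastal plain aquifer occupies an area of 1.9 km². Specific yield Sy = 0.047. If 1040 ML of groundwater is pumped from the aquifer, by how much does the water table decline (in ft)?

A = 1.9 km² = 1.9 × 10^6 m²
ΔV = 1040 ML = 1.04 × 10^6 m³
Δh = ΔV / (Sy × A) = 1.04 × 10^6 m³ / (0.047 × 1.9 × 10^6 m²) = 11.65 m
Δh = 11.65 m = 38.21 ft

Δh ≈ 38.2 ft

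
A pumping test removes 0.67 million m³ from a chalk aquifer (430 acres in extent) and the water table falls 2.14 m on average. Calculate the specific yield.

Sy ≈ 0.18

A = 430 acres = 1.74 × 10^6 m²
ΔV = 0.67 million m³ = 6.7 × 10^5 m³
Sy = ΔV / (A × Δh) = 6.7 × 10^5 m³ / (1.74 × 10^6 m² × 2.14 m) = 0.1799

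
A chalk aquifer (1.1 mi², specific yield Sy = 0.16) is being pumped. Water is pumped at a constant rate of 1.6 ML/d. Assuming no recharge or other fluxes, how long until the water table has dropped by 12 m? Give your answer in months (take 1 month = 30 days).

A = 1.1 mi² = 2.849 × 10^6 m²
ΔV = Sy × A × Δh = 0.16 × 2.849 × 10^6 × 12 = 5.47 × 10^6 m³
Q = 1.6 ML/d = 1600 m³/d
t = ΔV / Q = 5.47 × 10^6 m³ / 1600 m³/d = 3419 d
t = 3419 d ≈ 114 months

t ≈ 114 months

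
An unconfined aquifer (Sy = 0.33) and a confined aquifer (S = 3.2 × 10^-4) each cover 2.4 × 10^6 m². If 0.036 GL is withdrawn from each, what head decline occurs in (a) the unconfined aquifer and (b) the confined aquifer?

ΔV = 0.036 GL = 36000 m³
Unconfined: Δh_u = ΔV/(Sy·A) = 36000/(0.33 × 2.4 × 10^6) = 0.04545 m
Confined: Δh_c = ΔV/(S·A) = 36000/(3.2 × 10^-4 × 2.4 × 10^6) = 46.87 m

Δh_u ≈ 0.0455 m; Δh_c ≈ 46.9 m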